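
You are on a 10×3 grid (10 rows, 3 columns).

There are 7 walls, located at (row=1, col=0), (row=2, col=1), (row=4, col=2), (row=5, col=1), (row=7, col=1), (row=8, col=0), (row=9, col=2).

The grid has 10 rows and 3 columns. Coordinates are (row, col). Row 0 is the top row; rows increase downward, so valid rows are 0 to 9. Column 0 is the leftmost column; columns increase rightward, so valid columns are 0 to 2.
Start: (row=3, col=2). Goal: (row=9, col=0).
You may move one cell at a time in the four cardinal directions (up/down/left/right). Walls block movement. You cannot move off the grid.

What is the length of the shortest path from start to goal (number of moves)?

Answer: Shortest path length: 12

Derivation:
BFS from (row=3, col=2) until reaching (row=9, col=0):
  Distance 0: (row=3, col=2)
  Distance 1: (row=2, col=2), (row=3, col=1)
  Distance 2: (row=1, col=2), (row=3, col=0), (row=4, col=1)
  Distance 3: (row=0, col=2), (row=1, col=1), (row=2, col=0), (row=4, col=0)
  Distance 4: (row=0, col=1), (row=5, col=0)
  Distance 5: (row=0, col=0), (row=6, col=0)
  Distance 6: (row=6, col=1), (row=7, col=0)
  Distance 7: (row=6, col=2)
  Distance 8: (row=5, col=2), (row=7, col=2)
  Distance 9: (row=8, col=2)
  Distance 10: (row=8, col=1)
  Distance 11: (row=9, col=1)
  Distance 12: (row=9, col=0)  <- goal reached here
One shortest path (12 moves): (row=3, col=2) -> (row=3, col=1) -> (row=3, col=0) -> (row=4, col=0) -> (row=5, col=0) -> (row=6, col=0) -> (row=6, col=1) -> (row=6, col=2) -> (row=7, col=2) -> (row=8, col=2) -> (row=8, col=1) -> (row=9, col=1) -> (row=9, col=0)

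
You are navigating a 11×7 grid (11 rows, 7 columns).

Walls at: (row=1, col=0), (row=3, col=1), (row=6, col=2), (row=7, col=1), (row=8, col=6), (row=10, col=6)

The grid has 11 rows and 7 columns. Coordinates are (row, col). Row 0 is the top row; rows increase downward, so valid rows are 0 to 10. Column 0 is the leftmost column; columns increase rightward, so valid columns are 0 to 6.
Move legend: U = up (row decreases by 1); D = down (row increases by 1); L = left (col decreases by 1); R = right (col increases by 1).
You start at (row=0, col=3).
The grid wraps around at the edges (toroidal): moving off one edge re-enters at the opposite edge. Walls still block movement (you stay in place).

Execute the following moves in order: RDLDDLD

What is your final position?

Answer: Final position: (row=4, col=2)

Derivation:
Start: (row=0, col=3)
  R (right): (row=0, col=3) -> (row=0, col=4)
  D (down): (row=0, col=4) -> (row=1, col=4)
  L (left): (row=1, col=4) -> (row=1, col=3)
  D (down): (row=1, col=3) -> (row=2, col=3)
  D (down): (row=2, col=3) -> (row=3, col=3)
  L (left): (row=3, col=3) -> (row=3, col=2)
  D (down): (row=3, col=2) -> (row=4, col=2)
Final: (row=4, col=2)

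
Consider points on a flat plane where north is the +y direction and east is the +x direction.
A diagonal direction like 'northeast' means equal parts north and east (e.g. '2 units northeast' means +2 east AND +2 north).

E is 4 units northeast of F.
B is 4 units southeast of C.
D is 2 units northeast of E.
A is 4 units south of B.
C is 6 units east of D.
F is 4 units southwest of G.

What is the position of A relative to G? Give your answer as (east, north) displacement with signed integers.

Place G at the origin (east=0, north=0).
  F is 4 units southwest of G: delta (east=-4, north=-4); F at (east=-4, north=-4).
  E is 4 units northeast of F: delta (east=+4, north=+4); E at (east=0, north=0).
  D is 2 units northeast of E: delta (east=+2, north=+2); D at (east=2, north=2).
  C is 6 units east of D: delta (east=+6, north=+0); C at (east=8, north=2).
  B is 4 units southeast of C: delta (east=+4, north=-4); B at (east=12, north=-2).
  A is 4 units south of B: delta (east=+0, north=-4); A at (east=12, north=-6).
Therefore A relative to G: (east=12, north=-6).

Answer: A is at (east=12, north=-6) relative to G.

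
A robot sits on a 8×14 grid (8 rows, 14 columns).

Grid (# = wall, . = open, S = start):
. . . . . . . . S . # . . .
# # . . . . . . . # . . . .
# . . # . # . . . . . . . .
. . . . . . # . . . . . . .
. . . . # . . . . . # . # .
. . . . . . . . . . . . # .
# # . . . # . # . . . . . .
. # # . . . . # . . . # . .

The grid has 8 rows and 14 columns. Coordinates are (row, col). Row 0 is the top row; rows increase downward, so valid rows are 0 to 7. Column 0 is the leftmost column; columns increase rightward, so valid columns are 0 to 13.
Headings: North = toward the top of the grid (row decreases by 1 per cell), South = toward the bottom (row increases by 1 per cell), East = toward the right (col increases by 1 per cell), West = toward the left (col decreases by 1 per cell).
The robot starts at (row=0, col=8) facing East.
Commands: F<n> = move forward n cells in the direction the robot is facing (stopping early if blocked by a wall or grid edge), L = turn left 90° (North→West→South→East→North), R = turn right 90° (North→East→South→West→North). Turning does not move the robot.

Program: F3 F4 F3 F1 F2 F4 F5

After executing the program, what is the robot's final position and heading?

Start: (row=0, col=8), facing East
  F3: move forward 1/3 (blocked), now at (row=0, col=9)
  F4: move forward 0/4 (blocked), now at (row=0, col=9)
  F3: move forward 0/3 (blocked), now at (row=0, col=9)
  F1: move forward 0/1 (blocked), now at (row=0, col=9)
  F2: move forward 0/2 (blocked), now at (row=0, col=9)
  F4: move forward 0/4 (blocked), now at (row=0, col=9)
  F5: move forward 0/5 (blocked), now at (row=0, col=9)
Final: (row=0, col=9), facing East

Answer: Final position: (row=0, col=9), facing East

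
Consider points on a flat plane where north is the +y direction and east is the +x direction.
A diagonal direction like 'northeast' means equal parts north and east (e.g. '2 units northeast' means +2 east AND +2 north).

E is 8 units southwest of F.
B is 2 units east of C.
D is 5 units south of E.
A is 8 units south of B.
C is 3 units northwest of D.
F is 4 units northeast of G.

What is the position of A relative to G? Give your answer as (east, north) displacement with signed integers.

Answer: A is at (east=-5, north=-14) relative to G.

Derivation:
Place G at the origin (east=0, north=0).
  F is 4 units northeast of G: delta (east=+4, north=+4); F at (east=4, north=4).
  E is 8 units southwest of F: delta (east=-8, north=-8); E at (east=-4, north=-4).
  D is 5 units south of E: delta (east=+0, north=-5); D at (east=-4, north=-9).
  C is 3 units northwest of D: delta (east=-3, north=+3); C at (east=-7, north=-6).
  B is 2 units east of C: delta (east=+2, north=+0); B at (east=-5, north=-6).
  A is 8 units south of B: delta (east=+0, north=-8); A at (east=-5, north=-14).
Therefore A relative to G: (east=-5, north=-14).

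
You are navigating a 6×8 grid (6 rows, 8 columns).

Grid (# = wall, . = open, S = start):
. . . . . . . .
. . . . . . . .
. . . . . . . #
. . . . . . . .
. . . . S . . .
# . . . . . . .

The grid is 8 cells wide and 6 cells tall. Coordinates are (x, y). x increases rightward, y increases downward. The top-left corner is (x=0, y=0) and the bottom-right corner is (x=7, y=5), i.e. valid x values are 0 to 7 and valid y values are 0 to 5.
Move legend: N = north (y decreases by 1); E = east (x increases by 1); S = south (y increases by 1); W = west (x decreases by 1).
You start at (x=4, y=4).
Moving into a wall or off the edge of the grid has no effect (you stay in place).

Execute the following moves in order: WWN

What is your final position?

Answer: Final position: (x=2, y=3)

Derivation:
Start: (x=4, y=4)
  W (west): (x=4, y=4) -> (x=3, y=4)
  W (west): (x=3, y=4) -> (x=2, y=4)
  N (north): (x=2, y=4) -> (x=2, y=3)
Final: (x=2, y=3)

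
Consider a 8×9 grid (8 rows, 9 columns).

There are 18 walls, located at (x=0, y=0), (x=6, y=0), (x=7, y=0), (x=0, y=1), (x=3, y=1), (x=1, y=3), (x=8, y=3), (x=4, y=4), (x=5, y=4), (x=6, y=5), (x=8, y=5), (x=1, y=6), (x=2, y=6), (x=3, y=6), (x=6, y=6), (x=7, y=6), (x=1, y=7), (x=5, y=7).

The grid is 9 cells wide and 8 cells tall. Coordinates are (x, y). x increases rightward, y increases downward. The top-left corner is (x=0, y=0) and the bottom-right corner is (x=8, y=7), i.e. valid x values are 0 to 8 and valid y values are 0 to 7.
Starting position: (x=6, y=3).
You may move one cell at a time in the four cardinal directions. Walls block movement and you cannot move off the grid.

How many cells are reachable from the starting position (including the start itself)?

BFS flood-fill from (x=6, y=3):
  Distance 0: (x=6, y=3)
  Distance 1: (x=6, y=2), (x=5, y=3), (x=7, y=3), (x=6, y=4)
  Distance 2: (x=6, y=1), (x=5, y=2), (x=7, y=2), (x=4, y=3), (x=7, y=4)
  Distance 3: (x=5, y=1), (x=7, y=1), (x=4, y=2), (x=8, y=2), (x=3, y=3), (x=8, y=4), (x=7, y=5)
  Distance 4: (x=5, y=0), (x=4, y=1), (x=8, y=1), (x=3, y=2), (x=2, y=3), (x=3, y=4)
  Distance 5: (x=4, y=0), (x=8, y=0), (x=2, y=2), (x=2, y=4), (x=3, y=5)
  Distance 6: (x=3, y=0), (x=2, y=1), (x=1, y=2), (x=1, y=4), (x=2, y=5), (x=4, y=5)
  Distance 7: (x=2, y=0), (x=1, y=1), (x=0, y=2), (x=0, y=4), (x=1, y=5), (x=5, y=5), (x=4, y=6)
  Distance 8: (x=1, y=0), (x=0, y=3), (x=0, y=5), (x=5, y=6), (x=4, y=7)
  Distance 9: (x=0, y=6), (x=3, y=7)
  Distance 10: (x=0, y=7), (x=2, y=7)
Total reachable: 50 (grid has 54 open cells total)

Answer: Reachable cells: 50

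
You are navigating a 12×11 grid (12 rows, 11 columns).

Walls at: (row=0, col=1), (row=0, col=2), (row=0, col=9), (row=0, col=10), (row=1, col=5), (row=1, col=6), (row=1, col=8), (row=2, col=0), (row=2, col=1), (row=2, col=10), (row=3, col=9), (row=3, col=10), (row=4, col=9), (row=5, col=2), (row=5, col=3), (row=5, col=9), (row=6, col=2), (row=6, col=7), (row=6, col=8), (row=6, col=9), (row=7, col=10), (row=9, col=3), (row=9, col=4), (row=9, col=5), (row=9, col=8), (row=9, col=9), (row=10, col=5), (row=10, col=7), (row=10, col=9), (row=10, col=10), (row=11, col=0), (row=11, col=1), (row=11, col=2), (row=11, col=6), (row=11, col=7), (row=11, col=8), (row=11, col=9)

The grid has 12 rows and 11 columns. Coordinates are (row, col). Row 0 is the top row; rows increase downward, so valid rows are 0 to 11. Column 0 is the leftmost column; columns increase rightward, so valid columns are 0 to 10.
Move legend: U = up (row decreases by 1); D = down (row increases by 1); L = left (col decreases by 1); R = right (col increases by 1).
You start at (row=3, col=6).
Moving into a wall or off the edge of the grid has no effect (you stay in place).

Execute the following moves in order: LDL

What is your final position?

Start: (row=3, col=6)
  L (left): (row=3, col=6) -> (row=3, col=5)
  D (down): (row=3, col=5) -> (row=4, col=5)
  L (left): (row=4, col=5) -> (row=4, col=4)
Final: (row=4, col=4)

Answer: Final position: (row=4, col=4)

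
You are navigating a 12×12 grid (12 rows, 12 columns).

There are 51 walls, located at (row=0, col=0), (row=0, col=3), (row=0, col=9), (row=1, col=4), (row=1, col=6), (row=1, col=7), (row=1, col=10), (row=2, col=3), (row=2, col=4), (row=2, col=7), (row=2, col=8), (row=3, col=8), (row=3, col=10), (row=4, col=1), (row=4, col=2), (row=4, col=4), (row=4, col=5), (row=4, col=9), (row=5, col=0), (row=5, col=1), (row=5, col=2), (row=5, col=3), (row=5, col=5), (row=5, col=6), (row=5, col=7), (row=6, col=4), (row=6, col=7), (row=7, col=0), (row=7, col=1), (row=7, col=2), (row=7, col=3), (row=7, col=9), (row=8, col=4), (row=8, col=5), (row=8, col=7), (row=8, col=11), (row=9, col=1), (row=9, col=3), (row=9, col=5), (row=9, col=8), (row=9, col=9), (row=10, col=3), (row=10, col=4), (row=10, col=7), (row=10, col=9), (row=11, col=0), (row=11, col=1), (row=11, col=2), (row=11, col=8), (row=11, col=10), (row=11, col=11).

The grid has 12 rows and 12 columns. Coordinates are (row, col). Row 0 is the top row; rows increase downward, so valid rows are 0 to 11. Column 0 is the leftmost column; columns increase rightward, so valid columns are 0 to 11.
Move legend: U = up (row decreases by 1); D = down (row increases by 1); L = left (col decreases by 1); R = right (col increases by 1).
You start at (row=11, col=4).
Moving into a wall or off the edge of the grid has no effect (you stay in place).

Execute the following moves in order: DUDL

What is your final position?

Answer: Final position: (row=11, col=3)

Derivation:
Start: (row=11, col=4)
  D (down): blocked, stay at (row=11, col=4)
  U (up): blocked, stay at (row=11, col=4)
  D (down): blocked, stay at (row=11, col=4)
  L (left): (row=11, col=4) -> (row=11, col=3)
Final: (row=11, col=3)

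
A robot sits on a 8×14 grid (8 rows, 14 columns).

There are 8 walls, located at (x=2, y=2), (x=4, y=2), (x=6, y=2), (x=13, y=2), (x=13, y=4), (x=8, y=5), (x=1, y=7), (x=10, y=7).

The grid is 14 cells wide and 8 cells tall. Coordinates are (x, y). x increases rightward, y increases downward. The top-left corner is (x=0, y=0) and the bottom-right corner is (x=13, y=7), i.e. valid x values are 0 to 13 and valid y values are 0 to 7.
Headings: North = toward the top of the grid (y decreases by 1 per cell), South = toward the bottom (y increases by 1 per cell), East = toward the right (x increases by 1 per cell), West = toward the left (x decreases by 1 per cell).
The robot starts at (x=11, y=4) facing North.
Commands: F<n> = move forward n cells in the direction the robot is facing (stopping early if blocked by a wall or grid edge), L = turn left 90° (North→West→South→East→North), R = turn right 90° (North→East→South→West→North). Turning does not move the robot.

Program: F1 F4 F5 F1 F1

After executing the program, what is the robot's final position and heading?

Start: (x=11, y=4), facing North
  F1: move forward 1, now at (x=11, y=3)
  F4: move forward 3/4 (blocked), now at (x=11, y=0)
  F5: move forward 0/5 (blocked), now at (x=11, y=0)
  F1: move forward 0/1 (blocked), now at (x=11, y=0)
  F1: move forward 0/1 (blocked), now at (x=11, y=0)
Final: (x=11, y=0), facing North

Answer: Final position: (x=11, y=0), facing North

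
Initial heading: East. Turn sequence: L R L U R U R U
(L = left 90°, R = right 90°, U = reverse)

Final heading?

Start: East
  L (left (90° counter-clockwise)) -> North
  R (right (90° clockwise)) -> East
  L (left (90° counter-clockwise)) -> North
  U (U-turn (180°)) -> South
  R (right (90° clockwise)) -> West
  U (U-turn (180°)) -> East
  R (right (90° clockwise)) -> South
  U (U-turn (180°)) -> North
Final: North

Answer: Final heading: North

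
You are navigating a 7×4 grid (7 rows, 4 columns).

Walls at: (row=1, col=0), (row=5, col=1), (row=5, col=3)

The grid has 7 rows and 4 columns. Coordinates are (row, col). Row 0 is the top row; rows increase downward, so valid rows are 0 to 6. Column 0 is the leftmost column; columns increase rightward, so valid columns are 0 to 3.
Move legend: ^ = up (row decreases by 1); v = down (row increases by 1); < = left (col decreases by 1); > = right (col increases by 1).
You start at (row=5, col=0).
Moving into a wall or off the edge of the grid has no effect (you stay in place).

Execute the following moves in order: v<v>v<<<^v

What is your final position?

Answer: Final position: (row=6, col=0)

Derivation:
Start: (row=5, col=0)
  v (down): (row=5, col=0) -> (row=6, col=0)
  < (left): blocked, stay at (row=6, col=0)
  v (down): blocked, stay at (row=6, col=0)
  > (right): (row=6, col=0) -> (row=6, col=1)
  v (down): blocked, stay at (row=6, col=1)
  < (left): (row=6, col=1) -> (row=6, col=0)
  < (left): blocked, stay at (row=6, col=0)
  < (left): blocked, stay at (row=6, col=0)
  ^ (up): (row=6, col=0) -> (row=5, col=0)
  v (down): (row=5, col=0) -> (row=6, col=0)
Final: (row=6, col=0)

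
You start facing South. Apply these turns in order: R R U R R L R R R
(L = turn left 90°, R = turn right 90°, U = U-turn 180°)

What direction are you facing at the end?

Start: South
  R (right (90° clockwise)) -> West
  R (right (90° clockwise)) -> North
  U (U-turn (180°)) -> South
  R (right (90° clockwise)) -> West
  R (right (90° clockwise)) -> North
  L (left (90° counter-clockwise)) -> West
  R (right (90° clockwise)) -> North
  R (right (90° clockwise)) -> East
  R (right (90° clockwise)) -> South
Final: South

Answer: Final heading: South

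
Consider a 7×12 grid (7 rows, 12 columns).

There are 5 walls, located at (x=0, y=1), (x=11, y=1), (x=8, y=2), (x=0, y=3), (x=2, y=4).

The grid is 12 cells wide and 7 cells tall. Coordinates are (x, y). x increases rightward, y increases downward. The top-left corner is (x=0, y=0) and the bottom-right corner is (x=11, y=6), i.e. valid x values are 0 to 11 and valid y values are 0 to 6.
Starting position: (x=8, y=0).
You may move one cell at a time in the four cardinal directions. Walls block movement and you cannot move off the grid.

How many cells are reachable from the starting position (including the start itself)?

BFS flood-fill from (x=8, y=0):
  Distance 0: (x=8, y=0)
  Distance 1: (x=7, y=0), (x=9, y=0), (x=8, y=1)
  Distance 2: (x=6, y=0), (x=10, y=0), (x=7, y=1), (x=9, y=1)
  Distance 3: (x=5, y=0), (x=11, y=0), (x=6, y=1), (x=10, y=1), (x=7, y=2), (x=9, y=2)
  Distance 4: (x=4, y=0), (x=5, y=1), (x=6, y=2), (x=10, y=2), (x=7, y=3), (x=9, y=3)
  Distance 5: (x=3, y=0), (x=4, y=1), (x=5, y=2), (x=11, y=2), (x=6, y=3), (x=8, y=3), (x=10, y=3), (x=7, y=4), (x=9, y=4)
  Distance 6: (x=2, y=0), (x=3, y=1), (x=4, y=2), (x=5, y=3), (x=11, y=3), (x=6, y=4), (x=8, y=4), (x=10, y=4), (x=7, y=5), (x=9, y=5)
  Distance 7: (x=1, y=0), (x=2, y=1), (x=3, y=2), (x=4, y=3), (x=5, y=4), (x=11, y=4), (x=6, y=5), (x=8, y=5), (x=10, y=5), (x=7, y=6), (x=9, y=6)
  Distance 8: (x=0, y=0), (x=1, y=1), (x=2, y=2), (x=3, y=3), (x=4, y=4), (x=5, y=5), (x=11, y=5), (x=6, y=6), (x=8, y=6), (x=10, y=6)
  Distance 9: (x=1, y=2), (x=2, y=3), (x=3, y=4), (x=4, y=5), (x=5, y=6), (x=11, y=6)
  Distance 10: (x=0, y=2), (x=1, y=3), (x=3, y=5), (x=4, y=6)
  Distance 11: (x=1, y=4), (x=2, y=5), (x=3, y=6)
  Distance 12: (x=0, y=4), (x=1, y=5), (x=2, y=6)
  Distance 13: (x=0, y=5), (x=1, y=6)
  Distance 14: (x=0, y=6)
Total reachable: 79 (grid has 79 open cells total)

Answer: Reachable cells: 79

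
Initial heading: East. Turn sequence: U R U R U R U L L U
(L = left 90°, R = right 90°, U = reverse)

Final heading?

Start: East
  U (U-turn (180°)) -> West
  R (right (90° clockwise)) -> North
  U (U-turn (180°)) -> South
  R (right (90° clockwise)) -> West
  U (U-turn (180°)) -> East
  R (right (90° clockwise)) -> South
  U (U-turn (180°)) -> North
  L (left (90° counter-clockwise)) -> West
  L (left (90° counter-clockwise)) -> South
  U (U-turn (180°)) -> North
Final: North

Answer: Final heading: North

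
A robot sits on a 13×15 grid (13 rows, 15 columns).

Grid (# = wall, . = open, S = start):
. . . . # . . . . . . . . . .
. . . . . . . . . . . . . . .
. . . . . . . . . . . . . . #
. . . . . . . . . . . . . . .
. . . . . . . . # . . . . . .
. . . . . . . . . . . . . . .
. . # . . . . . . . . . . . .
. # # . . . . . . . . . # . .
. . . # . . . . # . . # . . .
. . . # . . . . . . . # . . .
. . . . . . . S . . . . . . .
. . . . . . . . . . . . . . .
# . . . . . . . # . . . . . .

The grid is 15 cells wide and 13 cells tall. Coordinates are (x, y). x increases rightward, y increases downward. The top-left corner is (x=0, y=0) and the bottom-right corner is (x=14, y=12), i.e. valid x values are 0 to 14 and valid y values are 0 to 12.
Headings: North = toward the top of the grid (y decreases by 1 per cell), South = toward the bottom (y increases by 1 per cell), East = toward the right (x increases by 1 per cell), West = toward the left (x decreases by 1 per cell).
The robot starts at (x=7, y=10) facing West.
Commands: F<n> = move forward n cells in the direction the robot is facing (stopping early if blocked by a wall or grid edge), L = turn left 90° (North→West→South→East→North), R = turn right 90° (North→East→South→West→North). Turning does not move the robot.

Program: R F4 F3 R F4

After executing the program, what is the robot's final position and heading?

Start: (x=7, y=10), facing West
  R: turn right, now facing North
  F4: move forward 4, now at (x=7, y=6)
  F3: move forward 3, now at (x=7, y=3)
  R: turn right, now facing East
  F4: move forward 4, now at (x=11, y=3)
Final: (x=11, y=3), facing East

Answer: Final position: (x=11, y=3), facing East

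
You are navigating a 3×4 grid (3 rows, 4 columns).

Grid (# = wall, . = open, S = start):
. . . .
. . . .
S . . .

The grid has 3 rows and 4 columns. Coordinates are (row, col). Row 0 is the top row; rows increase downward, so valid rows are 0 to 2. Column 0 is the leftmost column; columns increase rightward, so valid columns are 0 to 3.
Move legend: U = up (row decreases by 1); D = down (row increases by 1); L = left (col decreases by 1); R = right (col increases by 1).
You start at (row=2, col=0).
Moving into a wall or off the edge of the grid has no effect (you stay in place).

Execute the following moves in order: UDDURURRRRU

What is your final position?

Start: (row=2, col=0)
  U (up): (row=2, col=0) -> (row=1, col=0)
  D (down): (row=1, col=0) -> (row=2, col=0)
  D (down): blocked, stay at (row=2, col=0)
  U (up): (row=2, col=0) -> (row=1, col=0)
  R (right): (row=1, col=0) -> (row=1, col=1)
  U (up): (row=1, col=1) -> (row=0, col=1)
  R (right): (row=0, col=1) -> (row=0, col=2)
  R (right): (row=0, col=2) -> (row=0, col=3)
  R (right): blocked, stay at (row=0, col=3)
  R (right): blocked, stay at (row=0, col=3)
  U (up): blocked, stay at (row=0, col=3)
Final: (row=0, col=3)

Answer: Final position: (row=0, col=3)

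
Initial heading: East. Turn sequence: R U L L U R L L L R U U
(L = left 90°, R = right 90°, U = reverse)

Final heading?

Start: East
  R (right (90° clockwise)) -> South
  U (U-turn (180°)) -> North
  L (left (90° counter-clockwise)) -> West
  L (left (90° counter-clockwise)) -> South
  U (U-turn (180°)) -> North
  R (right (90° clockwise)) -> East
  L (left (90° counter-clockwise)) -> North
  L (left (90° counter-clockwise)) -> West
  L (left (90° counter-clockwise)) -> South
  R (right (90° clockwise)) -> West
  U (U-turn (180°)) -> East
  U (U-turn (180°)) -> West
Final: West

Answer: Final heading: West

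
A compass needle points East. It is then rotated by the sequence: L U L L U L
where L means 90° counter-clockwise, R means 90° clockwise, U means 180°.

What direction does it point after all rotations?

Answer: Final heading: East

Derivation:
Start: East
  L (left (90° counter-clockwise)) -> North
  U (U-turn (180°)) -> South
  L (left (90° counter-clockwise)) -> East
  L (left (90° counter-clockwise)) -> North
  U (U-turn (180°)) -> South
  L (left (90° counter-clockwise)) -> East
Final: East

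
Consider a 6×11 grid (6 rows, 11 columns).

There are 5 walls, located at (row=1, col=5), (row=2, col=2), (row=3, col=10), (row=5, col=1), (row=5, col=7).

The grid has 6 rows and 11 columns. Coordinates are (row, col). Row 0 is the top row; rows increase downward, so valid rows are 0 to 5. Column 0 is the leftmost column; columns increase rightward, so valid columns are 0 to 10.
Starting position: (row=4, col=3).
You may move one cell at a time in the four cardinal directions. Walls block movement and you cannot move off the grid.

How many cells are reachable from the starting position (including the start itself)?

BFS flood-fill from (row=4, col=3):
  Distance 0: (row=4, col=3)
  Distance 1: (row=3, col=3), (row=4, col=2), (row=4, col=4), (row=5, col=3)
  Distance 2: (row=2, col=3), (row=3, col=2), (row=3, col=4), (row=4, col=1), (row=4, col=5), (row=5, col=2), (row=5, col=4)
  Distance 3: (row=1, col=3), (row=2, col=4), (row=3, col=1), (row=3, col=5), (row=4, col=0), (row=4, col=6), (row=5, col=5)
  Distance 4: (row=0, col=3), (row=1, col=2), (row=1, col=4), (row=2, col=1), (row=2, col=5), (row=3, col=0), (row=3, col=6), (row=4, col=7), (row=5, col=0), (row=5, col=6)
  Distance 5: (row=0, col=2), (row=0, col=4), (row=1, col=1), (row=2, col=0), (row=2, col=6), (row=3, col=7), (row=4, col=8)
  Distance 6: (row=0, col=1), (row=0, col=5), (row=1, col=0), (row=1, col=6), (row=2, col=7), (row=3, col=8), (row=4, col=9), (row=5, col=8)
  Distance 7: (row=0, col=0), (row=0, col=6), (row=1, col=7), (row=2, col=8), (row=3, col=9), (row=4, col=10), (row=5, col=9)
  Distance 8: (row=0, col=7), (row=1, col=8), (row=2, col=9), (row=5, col=10)
  Distance 9: (row=0, col=8), (row=1, col=9), (row=2, col=10)
  Distance 10: (row=0, col=9), (row=1, col=10)
  Distance 11: (row=0, col=10)
Total reachable: 61 (grid has 61 open cells total)

Answer: Reachable cells: 61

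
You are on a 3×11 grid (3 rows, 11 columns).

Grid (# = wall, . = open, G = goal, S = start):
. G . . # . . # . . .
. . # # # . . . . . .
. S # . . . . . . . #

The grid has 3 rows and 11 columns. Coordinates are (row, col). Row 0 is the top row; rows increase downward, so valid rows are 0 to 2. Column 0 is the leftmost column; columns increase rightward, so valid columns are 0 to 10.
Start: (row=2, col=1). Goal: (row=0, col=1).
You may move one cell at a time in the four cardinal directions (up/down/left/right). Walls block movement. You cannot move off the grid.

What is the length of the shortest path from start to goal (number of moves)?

BFS from (row=2, col=1) until reaching (row=0, col=1):
  Distance 0: (row=2, col=1)
  Distance 1: (row=1, col=1), (row=2, col=0)
  Distance 2: (row=0, col=1), (row=1, col=0)  <- goal reached here
One shortest path (2 moves): (row=2, col=1) -> (row=1, col=1) -> (row=0, col=1)

Answer: Shortest path length: 2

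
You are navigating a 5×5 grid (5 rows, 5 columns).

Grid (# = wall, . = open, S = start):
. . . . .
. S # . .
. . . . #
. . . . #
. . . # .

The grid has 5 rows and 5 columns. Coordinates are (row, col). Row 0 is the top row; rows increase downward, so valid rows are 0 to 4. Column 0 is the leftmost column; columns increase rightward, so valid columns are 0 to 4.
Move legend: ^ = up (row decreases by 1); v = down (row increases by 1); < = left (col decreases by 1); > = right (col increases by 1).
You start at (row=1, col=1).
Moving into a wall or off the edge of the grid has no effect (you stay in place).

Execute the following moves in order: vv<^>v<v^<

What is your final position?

Start: (row=1, col=1)
  v (down): (row=1, col=1) -> (row=2, col=1)
  v (down): (row=2, col=1) -> (row=3, col=1)
  < (left): (row=3, col=1) -> (row=3, col=0)
  ^ (up): (row=3, col=0) -> (row=2, col=0)
  > (right): (row=2, col=0) -> (row=2, col=1)
  v (down): (row=2, col=1) -> (row=3, col=1)
  < (left): (row=3, col=1) -> (row=3, col=0)
  v (down): (row=3, col=0) -> (row=4, col=0)
  ^ (up): (row=4, col=0) -> (row=3, col=0)
  < (left): blocked, stay at (row=3, col=0)
Final: (row=3, col=0)

Answer: Final position: (row=3, col=0)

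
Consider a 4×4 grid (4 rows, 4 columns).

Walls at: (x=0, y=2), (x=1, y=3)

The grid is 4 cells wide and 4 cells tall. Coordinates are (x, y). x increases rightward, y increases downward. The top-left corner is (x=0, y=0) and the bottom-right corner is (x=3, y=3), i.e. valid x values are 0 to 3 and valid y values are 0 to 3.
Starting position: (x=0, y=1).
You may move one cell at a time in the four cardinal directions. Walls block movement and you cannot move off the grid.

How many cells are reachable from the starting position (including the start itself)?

BFS flood-fill from (x=0, y=1):
  Distance 0: (x=0, y=1)
  Distance 1: (x=0, y=0), (x=1, y=1)
  Distance 2: (x=1, y=0), (x=2, y=1), (x=1, y=2)
  Distance 3: (x=2, y=0), (x=3, y=1), (x=2, y=2)
  Distance 4: (x=3, y=0), (x=3, y=2), (x=2, y=3)
  Distance 5: (x=3, y=3)
Total reachable: 13 (grid has 14 open cells total)

Answer: Reachable cells: 13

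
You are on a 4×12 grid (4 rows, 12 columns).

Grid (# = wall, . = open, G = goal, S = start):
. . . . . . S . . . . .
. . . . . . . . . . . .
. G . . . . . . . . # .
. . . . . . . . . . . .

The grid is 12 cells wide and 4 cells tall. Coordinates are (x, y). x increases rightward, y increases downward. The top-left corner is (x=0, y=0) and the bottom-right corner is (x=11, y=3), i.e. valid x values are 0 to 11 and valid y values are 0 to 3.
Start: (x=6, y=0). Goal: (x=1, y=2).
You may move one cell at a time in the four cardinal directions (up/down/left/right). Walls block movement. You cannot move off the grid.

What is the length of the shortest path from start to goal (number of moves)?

Answer: Shortest path length: 7

Derivation:
BFS from (x=6, y=0) until reaching (x=1, y=2):
  Distance 0: (x=6, y=0)
  Distance 1: (x=5, y=0), (x=7, y=0), (x=6, y=1)
  Distance 2: (x=4, y=0), (x=8, y=0), (x=5, y=1), (x=7, y=1), (x=6, y=2)
  Distance 3: (x=3, y=0), (x=9, y=0), (x=4, y=1), (x=8, y=1), (x=5, y=2), (x=7, y=2), (x=6, y=3)
  Distance 4: (x=2, y=0), (x=10, y=0), (x=3, y=1), (x=9, y=1), (x=4, y=2), (x=8, y=2), (x=5, y=3), (x=7, y=3)
  Distance 5: (x=1, y=0), (x=11, y=0), (x=2, y=1), (x=10, y=1), (x=3, y=2), (x=9, y=2), (x=4, y=3), (x=8, y=3)
  Distance 6: (x=0, y=0), (x=1, y=1), (x=11, y=1), (x=2, y=2), (x=3, y=3), (x=9, y=3)
  Distance 7: (x=0, y=1), (x=1, y=2), (x=11, y=2), (x=2, y=3), (x=10, y=3)  <- goal reached here
One shortest path (7 moves): (x=6, y=0) -> (x=5, y=0) -> (x=4, y=0) -> (x=3, y=0) -> (x=2, y=0) -> (x=1, y=0) -> (x=1, y=1) -> (x=1, y=2)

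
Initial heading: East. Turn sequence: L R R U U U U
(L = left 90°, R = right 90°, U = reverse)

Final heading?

Start: East
  L (left (90° counter-clockwise)) -> North
  R (right (90° clockwise)) -> East
  R (right (90° clockwise)) -> South
  U (U-turn (180°)) -> North
  U (U-turn (180°)) -> South
  U (U-turn (180°)) -> North
  U (U-turn (180°)) -> South
Final: South

Answer: Final heading: South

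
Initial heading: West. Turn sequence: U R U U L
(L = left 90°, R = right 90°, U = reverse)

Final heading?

Answer: Final heading: East

Derivation:
Start: West
  U (U-turn (180°)) -> East
  R (right (90° clockwise)) -> South
  U (U-turn (180°)) -> North
  U (U-turn (180°)) -> South
  L (left (90° counter-clockwise)) -> East
Final: East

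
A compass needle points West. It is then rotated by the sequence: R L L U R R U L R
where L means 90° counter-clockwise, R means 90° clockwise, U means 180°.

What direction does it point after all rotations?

Start: West
  R (right (90° clockwise)) -> North
  L (left (90° counter-clockwise)) -> West
  L (left (90° counter-clockwise)) -> South
  U (U-turn (180°)) -> North
  R (right (90° clockwise)) -> East
  R (right (90° clockwise)) -> South
  U (U-turn (180°)) -> North
  L (left (90° counter-clockwise)) -> West
  R (right (90° clockwise)) -> North
Final: North

Answer: Final heading: North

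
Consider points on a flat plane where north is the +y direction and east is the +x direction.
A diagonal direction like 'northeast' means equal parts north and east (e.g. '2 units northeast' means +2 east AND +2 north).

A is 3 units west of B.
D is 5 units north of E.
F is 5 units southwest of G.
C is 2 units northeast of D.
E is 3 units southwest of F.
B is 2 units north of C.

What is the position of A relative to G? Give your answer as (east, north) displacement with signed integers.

Place G at the origin (east=0, north=0).
  F is 5 units southwest of G: delta (east=-5, north=-5); F at (east=-5, north=-5).
  E is 3 units southwest of F: delta (east=-3, north=-3); E at (east=-8, north=-8).
  D is 5 units north of E: delta (east=+0, north=+5); D at (east=-8, north=-3).
  C is 2 units northeast of D: delta (east=+2, north=+2); C at (east=-6, north=-1).
  B is 2 units north of C: delta (east=+0, north=+2); B at (east=-6, north=1).
  A is 3 units west of B: delta (east=-3, north=+0); A at (east=-9, north=1).
Therefore A relative to G: (east=-9, north=1).

Answer: A is at (east=-9, north=1) relative to G.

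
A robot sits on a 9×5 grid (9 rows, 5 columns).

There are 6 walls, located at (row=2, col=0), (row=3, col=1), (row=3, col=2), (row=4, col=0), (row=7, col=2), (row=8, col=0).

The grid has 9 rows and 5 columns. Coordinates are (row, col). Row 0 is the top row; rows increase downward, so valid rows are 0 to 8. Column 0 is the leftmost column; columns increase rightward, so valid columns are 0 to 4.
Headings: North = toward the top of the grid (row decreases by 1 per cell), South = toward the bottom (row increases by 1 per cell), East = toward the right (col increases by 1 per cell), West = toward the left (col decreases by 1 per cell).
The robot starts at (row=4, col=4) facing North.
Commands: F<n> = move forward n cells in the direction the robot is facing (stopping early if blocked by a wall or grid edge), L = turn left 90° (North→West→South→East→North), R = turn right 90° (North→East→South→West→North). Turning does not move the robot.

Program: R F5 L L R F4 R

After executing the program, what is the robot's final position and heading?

Start: (row=4, col=4), facing North
  R: turn right, now facing East
  F5: move forward 0/5 (blocked), now at (row=4, col=4)
  L: turn left, now facing North
  L: turn left, now facing West
  R: turn right, now facing North
  F4: move forward 4, now at (row=0, col=4)
  R: turn right, now facing East
Final: (row=0, col=4), facing East

Answer: Final position: (row=0, col=4), facing East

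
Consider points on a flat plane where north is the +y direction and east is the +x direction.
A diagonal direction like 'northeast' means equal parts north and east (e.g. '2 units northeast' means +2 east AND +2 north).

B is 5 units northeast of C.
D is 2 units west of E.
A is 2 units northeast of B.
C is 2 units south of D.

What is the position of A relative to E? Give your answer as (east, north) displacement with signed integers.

Place E at the origin (east=0, north=0).
  D is 2 units west of E: delta (east=-2, north=+0); D at (east=-2, north=0).
  C is 2 units south of D: delta (east=+0, north=-2); C at (east=-2, north=-2).
  B is 5 units northeast of C: delta (east=+5, north=+5); B at (east=3, north=3).
  A is 2 units northeast of B: delta (east=+2, north=+2); A at (east=5, north=5).
Therefore A relative to E: (east=5, north=5).

Answer: A is at (east=5, north=5) relative to E.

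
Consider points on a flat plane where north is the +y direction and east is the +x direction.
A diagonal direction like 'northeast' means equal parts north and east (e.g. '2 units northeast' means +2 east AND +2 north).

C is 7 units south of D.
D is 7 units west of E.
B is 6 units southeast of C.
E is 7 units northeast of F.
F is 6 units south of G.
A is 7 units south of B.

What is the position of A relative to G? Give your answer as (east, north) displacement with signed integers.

Place G at the origin (east=0, north=0).
  F is 6 units south of G: delta (east=+0, north=-6); F at (east=0, north=-6).
  E is 7 units northeast of F: delta (east=+7, north=+7); E at (east=7, north=1).
  D is 7 units west of E: delta (east=-7, north=+0); D at (east=0, north=1).
  C is 7 units south of D: delta (east=+0, north=-7); C at (east=0, north=-6).
  B is 6 units southeast of C: delta (east=+6, north=-6); B at (east=6, north=-12).
  A is 7 units south of B: delta (east=+0, north=-7); A at (east=6, north=-19).
Therefore A relative to G: (east=6, north=-19).

Answer: A is at (east=6, north=-19) relative to G.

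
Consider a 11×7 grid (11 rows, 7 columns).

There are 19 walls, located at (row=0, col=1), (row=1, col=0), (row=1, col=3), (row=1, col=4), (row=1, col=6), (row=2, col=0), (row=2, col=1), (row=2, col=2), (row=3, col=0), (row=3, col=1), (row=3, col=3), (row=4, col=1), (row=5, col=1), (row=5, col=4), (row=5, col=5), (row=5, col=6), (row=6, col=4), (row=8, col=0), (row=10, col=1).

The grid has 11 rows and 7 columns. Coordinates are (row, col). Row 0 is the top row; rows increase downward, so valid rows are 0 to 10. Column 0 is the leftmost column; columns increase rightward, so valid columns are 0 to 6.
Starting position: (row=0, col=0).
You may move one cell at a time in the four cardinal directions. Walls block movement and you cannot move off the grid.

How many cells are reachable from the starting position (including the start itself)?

Answer: Reachable cells: 1

Derivation:
BFS flood-fill from (row=0, col=0):
  Distance 0: (row=0, col=0)
Total reachable: 1 (grid has 58 open cells total)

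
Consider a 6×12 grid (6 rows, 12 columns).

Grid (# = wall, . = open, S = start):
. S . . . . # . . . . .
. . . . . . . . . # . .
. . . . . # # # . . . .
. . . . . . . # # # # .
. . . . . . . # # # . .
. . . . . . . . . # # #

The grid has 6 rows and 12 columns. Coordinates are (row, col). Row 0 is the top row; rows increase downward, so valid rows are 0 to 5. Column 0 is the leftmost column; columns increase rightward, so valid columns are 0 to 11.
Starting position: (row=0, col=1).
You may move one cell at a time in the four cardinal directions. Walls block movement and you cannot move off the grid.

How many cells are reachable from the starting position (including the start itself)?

BFS flood-fill from (row=0, col=1):
  Distance 0: (row=0, col=1)
  Distance 1: (row=0, col=0), (row=0, col=2), (row=1, col=1)
  Distance 2: (row=0, col=3), (row=1, col=0), (row=1, col=2), (row=2, col=1)
  Distance 3: (row=0, col=4), (row=1, col=3), (row=2, col=0), (row=2, col=2), (row=3, col=1)
  Distance 4: (row=0, col=5), (row=1, col=4), (row=2, col=3), (row=3, col=0), (row=3, col=2), (row=4, col=1)
  Distance 5: (row=1, col=5), (row=2, col=4), (row=3, col=3), (row=4, col=0), (row=4, col=2), (row=5, col=1)
  Distance 6: (row=1, col=6), (row=3, col=4), (row=4, col=3), (row=5, col=0), (row=5, col=2)
  Distance 7: (row=1, col=7), (row=3, col=5), (row=4, col=4), (row=5, col=3)
  Distance 8: (row=0, col=7), (row=1, col=8), (row=3, col=6), (row=4, col=5), (row=5, col=4)
  Distance 9: (row=0, col=8), (row=2, col=8), (row=4, col=6), (row=5, col=5)
  Distance 10: (row=0, col=9), (row=2, col=9), (row=5, col=6)
  Distance 11: (row=0, col=10), (row=2, col=10), (row=5, col=7)
  Distance 12: (row=0, col=11), (row=1, col=10), (row=2, col=11), (row=5, col=8)
  Distance 13: (row=1, col=11), (row=3, col=11)
  Distance 14: (row=4, col=11)
  Distance 15: (row=4, col=10)
Total reachable: 57 (grid has 57 open cells total)

Answer: Reachable cells: 57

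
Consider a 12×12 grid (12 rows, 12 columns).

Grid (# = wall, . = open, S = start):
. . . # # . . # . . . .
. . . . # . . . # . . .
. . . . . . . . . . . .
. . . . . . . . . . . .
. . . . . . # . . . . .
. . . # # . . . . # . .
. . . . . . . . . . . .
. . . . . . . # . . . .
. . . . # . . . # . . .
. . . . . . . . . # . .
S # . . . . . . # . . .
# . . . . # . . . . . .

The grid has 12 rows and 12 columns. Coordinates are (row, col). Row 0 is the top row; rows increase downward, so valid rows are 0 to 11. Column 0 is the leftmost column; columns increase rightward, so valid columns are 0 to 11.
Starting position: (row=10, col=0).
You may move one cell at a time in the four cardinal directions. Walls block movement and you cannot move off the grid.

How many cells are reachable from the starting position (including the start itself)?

BFS flood-fill from (row=10, col=0):
  Distance 0: (row=10, col=0)
  Distance 1: (row=9, col=0)
  Distance 2: (row=8, col=0), (row=9, col=1)
  Distance 3: (row=7, col=0), (row=8, col=1), (row=9, col=2)
  Distance 4: (row=6, col=0), (row=7, col=1), (row=8, col=2), (row=9, col=3), (row=10, col=2)
  Distance 5: (row=5, col=0), (row=6, col=1), (row=7, col=2), (row=8, col=3), (row=9, col=4), (row=10, col=3), (row=11, col=2)
  Distance 6: (row=4, col=0), (row=5, col=1), (row=6, col=2), (row=7, col=3), (row=9, col=5), (row=10, col=4), (row=11, col=1), (row=11, col=3)
  Distance 7: (row=3, col=0), (row=4, col=1), (row=5, col=2), (row=6, col=3), (row=7, col=4), (row=8, col=5), (row=9, col=6), (row=10, col=5), (row=11, col=4)
  Distance 8: (row=2, col=0), (row=3, col=1), (row=4, col=2), (row=6, col=4), (row=7, col=5), (row=8, col=6), (row=9, col=7), (row=10, col=6)
  Distance 9: (row=1, col=0), (row=2, col=1), (row=3, col=2), (row=4, col=3), (row=6, col=5), (row=7, col=6), (row=8, col=7), (row=9, col=8), (row=10, col=7), (row=11, col=6)
  Distance 10: (row=0, col=0), (row=1, col=1), (row=2, col=2), (row=3, col=3), (row=4, col=4), (row=5, col=5), (row=6, col=6), (row=11, col=7)
  Distance 11: (row=0, col=1), (row=1, col=2), (row=2, col=3), (row=3, col=4), (row=4, col=5), (row=5, col=6), (row=6, col=7), (row=11, col=8)
  Distance 12: (row=0, col=2), (row=1, col=3), (row=2, col=4), (row=3, col=5), (row=5, col=7), (row=6, col=8), (row=11, col=9)
  Distance 13: (row=2, col=5), (row=3, col=6), (row=4, col=7), (row=5, col=8), (row=6, col=9), (row=7, col=8), (row=10, col=9), (row=11, col=10)
  Distance 14: (row=1, col=5), (row=2, col=6), (row=3, col=7), (row=4, col=8), (row=6, col=10), (row=7, col=9), (row=10, col=10), (row=11, col=11)
  Distance 15: (row=0, col=5), (row=1, col=6), (row=2, col=7), (row=3, col=8), (row=4, col=9), (row=5, col=10), (row=6, col=11), (row=7, col=10), (row=8, col=9), (row=9, col=10), (row=10, col=11)
  Distance 16: (row=0, col=6), (row=1, col=7), (row=2, col=8), (row=3, col=9), (row=4, col=10), (row=5, col=11), (row=7, col=11), (row=8, col=10), (row=9, col=11)
  Distance 17: (row=2, col=9), (row=3, col=10), (row=4, col=11), (row=8, col=11)
  Distance 18: (row=1, col=9), (row=2, col=10), (row=3, col=11)
  Distance 19: (row=0, col=9), (row=1, col=10), (row=2, col=11)
  Distance 20: (row=0, col=8), (row=0, col=10), (row=1, col=11)
  Distance 21: (row=0, col=11)
Total reachable: 127 (grid has 127 open cells total)

Answer: Reachable cells: 127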